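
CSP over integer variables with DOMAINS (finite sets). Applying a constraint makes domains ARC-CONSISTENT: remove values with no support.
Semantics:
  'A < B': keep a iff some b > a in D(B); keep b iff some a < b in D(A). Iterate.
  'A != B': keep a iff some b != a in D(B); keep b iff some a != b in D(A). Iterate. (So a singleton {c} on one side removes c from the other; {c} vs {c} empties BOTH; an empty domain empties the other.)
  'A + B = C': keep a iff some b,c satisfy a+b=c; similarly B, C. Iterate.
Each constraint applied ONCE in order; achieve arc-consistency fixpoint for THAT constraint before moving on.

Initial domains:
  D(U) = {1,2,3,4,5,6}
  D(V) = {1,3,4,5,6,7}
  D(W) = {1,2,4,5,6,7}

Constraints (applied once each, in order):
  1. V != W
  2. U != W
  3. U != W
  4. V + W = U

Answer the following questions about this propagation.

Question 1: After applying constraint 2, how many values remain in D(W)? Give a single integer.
Answer: 6

Derivation:
Constraint 1 (V != W) on D(V)={1,3,4,5,6,7} D(W)={1,2,4,5,6,7}: no change
Constraint 2 (U != W) on D(U)={1,2,3,4,5,6} D(W)={1,2,4,5,6,7}: no change
So after constraint 2: D(W)={1,2,4,5,6,7}, size = 6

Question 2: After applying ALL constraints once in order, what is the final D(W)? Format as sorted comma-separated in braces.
Answer: {1,2,4,5}

Derivation:
Constraint 1 (V != W) on D(V)={1,3,4,5,6,7} D(W)={1,2,4,5,6,7}: no change
Constraint 2 (U != W) on D(U)={1,2,3,4,5,6} D(W)={1,2,4,5,6,7}: no change
Constraint 3 (U != W) on D(U)={1,2,3,4,5,6} D(W)={1,2,4,5,6,7}: no change
Constraint 4 (V + W = U) on D(V)={1,3,4,5,6,7} D(W)={1,2,4,5,6,7} D(U)={1,2,3,4,5,6}: V {1,3,4,5,6,7}->{1,3,4,5}; W {1,2,4,5,6,7}->{1,2,4,5}; U {1,2,3,4,5,6}->{2,3,4,5,6}
So after all 4 constraints: D(W) = {1,2,4,5}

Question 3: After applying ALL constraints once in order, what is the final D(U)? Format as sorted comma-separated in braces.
Constraint 1 (V != W) on D(V)={1,3,4,5,6,7} D(W)={1,2,4,5,6,7}: no change
Constraint 2 (U != W) on D(U)={1,2,3,4,5,6} D(W)={1,2,4,5,6,7}: no change
Constraint 3 (U != W) on D(U)={1,2,3,4,5,6} D(W)={1,2,4,5,6,7}: no change
Constraint 4 (V + W = U) on D(V)={1,3,4,5,6,7} D(W)={1,2,4,5,6,7} D(U)={1,2,3,4,5,6}: V {1,3,4,5,6,7}->{1,3,4,5}; W {1,2,4,5,6,7}->{1,2,4,5}; U {1,2,3,4,5,6}->{2,3,4,5,6}
So after all 4 constraints: D(U) = {2,3,4,5,6}

Answer: {2,3,4,5,6}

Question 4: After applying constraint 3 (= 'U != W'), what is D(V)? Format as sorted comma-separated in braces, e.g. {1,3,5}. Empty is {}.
Answer: {1,3,4,5,6,7}

Derivation:
Constraint 1 (V != W) on D(V)={1,3,4,5,6,7} D(W)={1,2,4,5,6,7}: no change
Constraint 2 (U != W) on D(U)={1,2,3,4,5,6} D(W)={1,2,4,5,6,7}: no change
Constraint 3 (U != W) on D(U)={1,2,3,4,5,6} D(W)={1,2,4,5,6,7}: no change
So after constraint 3: D(V) = {1,3,4,5,6,7}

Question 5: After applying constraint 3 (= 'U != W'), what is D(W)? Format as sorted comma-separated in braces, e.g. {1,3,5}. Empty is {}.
Answer: {1,2,4,5,6,7}

Derivation:
Constraint 1 (V != W) on D(V)={1,3,4,5,6,7} D(W)={1,2,4,5,6,7}: no change
Constraint 2 (U != W) on D(U)={1,2,3,4,5,6} D(W)={1,2,4,5,6,7}: no change
Constraint 3 (U != W) on D(U)={1,2,3,4,5,6} D(W)={1,2,4,5,6,7}: no change
So after constraint 3: D(W) = {1,2,4,5,6,7}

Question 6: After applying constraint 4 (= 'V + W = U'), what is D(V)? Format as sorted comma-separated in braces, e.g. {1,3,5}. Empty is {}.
Constraint 1 (V != W) on D(V)={1,3,4,5,6,7} D(W)={1,2,4,5,6,7}: no change
Constraint 2 (U != W) on D(U)={1,2,3,4,5,6} D(W)={1,2,4,5,6,7}: no change
Constraint 3 (U != W) on D(U)={1,2,3,4,5,6} D(W)={1,2,4,5,6,7}: no change
Constraint 4 (V + W = U) on D(V)={1,3,4,5,6,7} D(W)={1,2,4,5,6,7} D(U)={1,2,3,4,5,6}: V {1,3,4,5,6,7}->{1,3,4,5}; W {1,2,4,5,6,7}->{1,2,4,5}; U {1,2,3,4,5,6}->{2,3,4,5,6}
So after constraint 4: D(V) = {1,3,4,5}

Answer: {1,3,4,5}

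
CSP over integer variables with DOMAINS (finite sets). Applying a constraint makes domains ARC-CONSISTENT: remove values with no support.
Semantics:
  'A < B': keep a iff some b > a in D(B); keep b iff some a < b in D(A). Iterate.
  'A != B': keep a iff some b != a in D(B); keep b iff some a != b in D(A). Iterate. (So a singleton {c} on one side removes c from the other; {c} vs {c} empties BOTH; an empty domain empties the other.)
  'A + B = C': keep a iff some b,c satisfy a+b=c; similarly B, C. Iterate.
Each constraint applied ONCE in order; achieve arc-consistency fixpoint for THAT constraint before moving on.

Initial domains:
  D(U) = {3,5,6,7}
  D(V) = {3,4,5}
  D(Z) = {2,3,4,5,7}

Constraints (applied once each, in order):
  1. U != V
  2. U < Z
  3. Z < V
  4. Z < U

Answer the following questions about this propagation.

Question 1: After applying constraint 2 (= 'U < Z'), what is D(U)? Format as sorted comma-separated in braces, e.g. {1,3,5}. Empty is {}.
Answer: {3,5,6}

Derivation:
Constraint 1 (U != V) on D(U)={3,5,6,7} D(V)={3,4,5}: no change
Constraint 2 (U < Z) on D(U)={3,5,6,7} D(Z)={2,3,4,5,7}: U {3,5,6,7}->{3,5,6}; Z {2,3,4,5,7}->{4,5,7}
So after constraint 2: D(U) = {3,5,6}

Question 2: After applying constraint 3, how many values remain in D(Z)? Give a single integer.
Constraint 1 (U != V) on D(U)={3,5,6,7} D(V)={3,4,5}: no change
Constraint 2 (U < Z) on D(U)={3,5,6,7} D(Z)={2,3,4,5,7}: U {3,5,6,7}->{3,5,6}; Z {2,3,4,5,7}->{4,5,7}
Constraint 3 (Z < V) on D(Z)={4,5,7} D(V)={3,4,5}: Z {4,5,7}->{4}; V {3,4,5}->{5}
So after constraint 3: D(Z)={4}, size = 1

Answer: 1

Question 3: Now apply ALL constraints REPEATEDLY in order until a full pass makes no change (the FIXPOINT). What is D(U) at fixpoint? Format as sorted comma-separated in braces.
Answer: {}

Derivation:
pass 0 (initial): D(U)={3,5,6,7}
pass 1: U {3,5,6,7}->{5,6}; V {3,4,5}->{5}; Z {2,3,4,5,7}->{4}
pass 2: U {5,6}->{}; V {5}->{}; Z {4}->{}
pass 3: no change
Fixpoint after 3 passes: D(U) = {}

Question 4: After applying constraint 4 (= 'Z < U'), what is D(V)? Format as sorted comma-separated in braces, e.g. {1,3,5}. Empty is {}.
Constraint 1 (U != V) on D(U)={3,5,6,7} D(V)={3,4,5}: no change
Constraint 2 (U < Z) on D(U)={3,5,6,7} D(Z)={2,3,4,5,7}: U {3,5,6,7}->{3,5,6}; Z {2,3,4,5,7}->{4,5,7}
Constraint 3 (Z < V) on D(Z)={4,5,7} D(V)={3,4,5}: Z {4,5,7}->{4}; V {3,4,5}->{5}
Constraint 4 (Z < U) on D(Z)={4} D(U)={3,5,6}: U {3,5,6}->{5,6}
So after constraint 4: D(V) = {5}

Answer: {5}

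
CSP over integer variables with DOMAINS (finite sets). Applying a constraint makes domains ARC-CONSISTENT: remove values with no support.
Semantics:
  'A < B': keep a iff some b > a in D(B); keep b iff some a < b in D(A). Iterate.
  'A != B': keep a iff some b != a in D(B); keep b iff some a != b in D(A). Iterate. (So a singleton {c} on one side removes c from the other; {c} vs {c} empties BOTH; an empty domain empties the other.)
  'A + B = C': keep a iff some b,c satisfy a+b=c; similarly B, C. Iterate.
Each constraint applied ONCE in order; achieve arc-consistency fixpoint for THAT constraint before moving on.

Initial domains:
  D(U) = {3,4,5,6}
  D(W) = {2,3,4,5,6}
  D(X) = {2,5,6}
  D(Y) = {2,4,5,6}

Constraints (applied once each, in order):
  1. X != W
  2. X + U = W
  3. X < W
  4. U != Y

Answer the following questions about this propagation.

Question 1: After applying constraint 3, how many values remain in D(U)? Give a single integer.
Answer: 2

Derivation:
Constraint 1 (X != W) on D(X)={2,5,6} D(W)={2,3,4,5,6}: no change
Constraint 2 (X + U = W) on D(X)={2,5,6} D(U)={3,4,5,6} D(W)={2,3,4,5,6}: X {2,5,6}->{2}; U {3,4,5,6}->{3,4}; W {2,3,4,5,6}->{5,6}
Constraint 3 (X < W) on D(X)={2} D(W)={5,6}: no change
So after constraint 3: D(U)={3,4}, size = 2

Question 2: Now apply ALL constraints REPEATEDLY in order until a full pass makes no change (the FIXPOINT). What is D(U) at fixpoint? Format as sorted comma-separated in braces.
Answer: {3,4}

Derivation:
pass 0 (initial): D(U)={3,4,5,6}
pass 1: U {3,4,5,6}->{3,4}; W {2,3,4,5,6}->{5,6}; X {2,5,6}->{2}
pass 2: no change
Fixpoint after 2 passes: D(U) = {3,4}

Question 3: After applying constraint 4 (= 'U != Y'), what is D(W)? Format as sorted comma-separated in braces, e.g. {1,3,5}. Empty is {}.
Constraint 1 (X != W) on D(X)={2,5,6} D(W)={2,3,4,5,6}: no change
Constraint 2 (X + U = W) on D(X)={2,5,6} D(U)={3,4,5,6} D(W)={2,3,4,5,6}: X {2,5,6}->{2}; U {3,4,5,6}->{3,4}; W {2,3,4,5,6}->{5,6}
Constraint 3 (X < W) on D(X)={2} D(W)={5,6}: no change
Constraint 4 (U != Y) on D(U)={3,4} D(Y)={2,4,5,6}: no change
So after constraint 4: D(W) = {5,6}

Answer: {5,6}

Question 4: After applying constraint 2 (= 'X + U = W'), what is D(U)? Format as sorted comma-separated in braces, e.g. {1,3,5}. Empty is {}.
Answer: {3,4}

Derivation:
Constraint 1 (X != W) on D(X)={2,5,6} D(W)={2,3,4,5,6}: no change
Constraint 2 (X + U = W) on D(X)={2,5,6} D(U)={3,4,5,6} D(W)={2,3,4,5,6}: X {2,5,6}->{2}; U {3,4,5,6}->{3,4}; W {2,3,4,5,6}->{5,6}
So after constraint 2: D(U) = {3,4}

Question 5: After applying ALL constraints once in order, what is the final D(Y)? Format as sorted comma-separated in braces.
Constraint 1 (X != W) on D(X)={2,5,6} D(W)={2,3,4,5,6}: no change
Constraint 2 (X + U = W) on D(X)={2,5,6} D(U)={3,4,5,6} D(W)={2,3,4,5,6}: X {2,5,6}->{2}; U {3,4,5,6}->{3,4}; W {2,3,4,5,6}->{5,6}
Constraint 3 (X < W) on D(X)={2} D(W)={5,6}: no change
Constraint 4 (U != Y) on D(U)={3,4} D(Y)={2,4,5,6}: no change
So after all 4 constraints: D(Y) = {2,4,5,6}

Answer: {2,4,5,6}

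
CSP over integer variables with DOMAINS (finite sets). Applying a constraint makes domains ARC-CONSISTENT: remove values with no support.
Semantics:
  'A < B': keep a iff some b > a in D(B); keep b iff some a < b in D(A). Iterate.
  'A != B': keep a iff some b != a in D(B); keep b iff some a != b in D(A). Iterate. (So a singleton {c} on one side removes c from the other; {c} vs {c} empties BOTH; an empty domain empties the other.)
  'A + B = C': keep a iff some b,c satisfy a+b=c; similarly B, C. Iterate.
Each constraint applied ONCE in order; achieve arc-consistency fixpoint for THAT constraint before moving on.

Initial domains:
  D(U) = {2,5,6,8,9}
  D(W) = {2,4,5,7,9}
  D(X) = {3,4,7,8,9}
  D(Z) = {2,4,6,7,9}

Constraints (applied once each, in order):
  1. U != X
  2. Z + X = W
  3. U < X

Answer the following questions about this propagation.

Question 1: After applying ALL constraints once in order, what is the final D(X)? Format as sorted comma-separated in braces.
Answer: {3,7}

Derivation:
Constraint 1 (U != X) on D(U)={2,5,6,8,9} D(X)={3,4,7,8,9}: no change
Constraint 2 (Z + X = W) on D(Z)={2,4,6,7,9} D(X)={3,4,7,8,9} D(W)={2,4,5,7,9}: Z {2,4,6,7,9}->{2,4,6}; X {3,4,7,8,9}->{3,7}; W {2,4,5,7,9}->{5,7,9}
Constraint 3 (U < X) on D(U)={2,5,6,8,9} D(X)={3,7}: U {2,5,6,8,9}->{2,5,6}
So after all 3 constraints: D(X) = {3,7}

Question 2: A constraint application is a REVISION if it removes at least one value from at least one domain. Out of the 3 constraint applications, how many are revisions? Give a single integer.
Constraint 1 (U != X) on D(U)={2,5,6,8,9} D(X)={3,4,7,8,9}: no change => not a revision
Constraint 2 (Z + X = W) on D(Z)={2,4,6,7,9} D(X)={3,4,7,8,9} D(W)={2,4,5,7,9}: Z {2,4,6,7,9}->{2,4,6}; X {3,4,7,8,9}->{3,7}; W {2,4,5,7,9}->{5,7,9} => REVISION
Constraint 3 (U < X) on D(U)={2,5,6,8,9} D(X)={3,7}: U {2,5,6,8,9}->{2,5,6} => REVISION
Total revisions = 2

Answer: 2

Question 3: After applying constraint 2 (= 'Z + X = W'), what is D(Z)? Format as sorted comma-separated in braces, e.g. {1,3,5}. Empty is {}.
Answer: {2,4,6}

Derivation:
Constraint 1 (U != X) on D(U)={2,5,6,8,9} D(X)={3,4,7,8,9}: no change
Constraint 2 (Z + X = W) on D(Z)={2,4,6,7,9} D(X)={3,4,7,8,9} D(W)={2,4,5,7,9}: Z {2,4,6,7,9}->{2,4,6}; X {3,4,7,8,9}->{3,7}; W {2,4,5,7,9}->{5,7,9}
So after constraint 2: D(Z) = {2,4,6}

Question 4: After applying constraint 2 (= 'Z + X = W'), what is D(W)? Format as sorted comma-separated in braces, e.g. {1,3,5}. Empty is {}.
Constraint 1 (U != X) on D(U)={2,5,6,8,9} D(X)={3,4,7,8,9}: no change
Constraint 2 (Z + X = W) on D(Z)={2,4,6,7,9} D(X)={3,4,7,8,9} D(W)={2,4,5,7,9}: Z {2,4,6,7,9}->{2,4,6}; X {3,4,7,8,9}->{3,7}; W {2,4,5,7,9}->{5,7,9}
So after constraint 2: D(W) = {5,7,9}

Answer: {5,7,9}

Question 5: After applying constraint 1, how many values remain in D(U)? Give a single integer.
Constraint 1 (U != X) on D(U)={2,5,6,8,9} D(X)={3,4,7,8,9}: no change
So after constraint 1: D(U)={2,5,6,8,9}, size = 5

Answer: 5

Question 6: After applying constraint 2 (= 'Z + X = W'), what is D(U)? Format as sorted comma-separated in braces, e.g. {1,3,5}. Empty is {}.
Answer: {2,5,6,8,9}

Derivation:
Constraint 1 (U != X) on D(U)={2,5,6,8,9} D(X)={3,4,7,8,9}: no change
Constraint 2 (Z + X = W) on D(Z)={2,4,6,7,9} D(X)={3,4,7,8,9} D(W)={2,4,5,7,9}: Z {2,4,6,7,9}->{2,4,6}; X {3,4,7,8,9}->{3,7}; W {2,4,5,7,9}->{5,7,9}
So after constraint 2: D(U) = {2,5,6,8,9}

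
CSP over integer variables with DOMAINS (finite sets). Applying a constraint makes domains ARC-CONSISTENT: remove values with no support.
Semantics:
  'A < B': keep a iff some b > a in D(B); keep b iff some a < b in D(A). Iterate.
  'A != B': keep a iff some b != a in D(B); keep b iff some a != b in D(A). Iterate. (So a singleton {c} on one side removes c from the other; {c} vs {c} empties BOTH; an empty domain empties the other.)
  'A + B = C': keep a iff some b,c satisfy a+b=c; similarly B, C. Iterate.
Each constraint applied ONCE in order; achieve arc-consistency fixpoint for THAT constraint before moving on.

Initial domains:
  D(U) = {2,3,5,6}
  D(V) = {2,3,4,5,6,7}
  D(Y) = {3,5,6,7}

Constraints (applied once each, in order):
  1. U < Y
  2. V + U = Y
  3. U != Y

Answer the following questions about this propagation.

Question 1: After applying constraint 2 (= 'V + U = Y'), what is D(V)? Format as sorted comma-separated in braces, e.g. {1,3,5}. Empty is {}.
Constraint 1 (U < Y) on D(U)={2,3,5,6} D(Y)={3,5,6,7}: no change
Constraint 2 (V + U = Y) on D(V)={2,3,4,5,6,7} D(U)={2,3,5,6} D(Y)={3,5,6,7}: V {2,3,4,5,6,7}->{2,3,4,5}; U {2,3,5,6}->{2,3,5}; Y {3,5,6,7}->{5,6,7}
So after constraint 2: D(V) = {2,3,4,5}

Answer: {2,3,4,5}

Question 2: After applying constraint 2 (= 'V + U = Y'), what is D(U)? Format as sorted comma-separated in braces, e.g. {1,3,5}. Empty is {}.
Answer: {2,3,5}

Derivation:
Constraint 1 (U < Y) on D(U)={2,3,5,6} D(Y)={3,5,6,7}: no change
Constraint 2 (V + U = Y) on D(V)={2,3,4,5,6,7} D(U)={2,3,5,6} D(Y)={3,5,6,7}: V {2,3,4,5,6,7}->{2,3,4,5}; U {2,3,5,6}->{2,3,5}; Y {3,5,6,7}->{5,6,7}
So after constraint 2: D(U) = {2,3,5}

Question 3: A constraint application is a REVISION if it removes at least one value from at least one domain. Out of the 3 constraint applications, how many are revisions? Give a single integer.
Answer: 1

Derivation:
Constraint 1 (U < Y) on D(U)={2,3,5,6} D(Y)={3,5,6,7}: no change => not a revision
Constraint 2 (V + U = Y) on D(V)={2,3,4,5,6,7} D(U)={2,3,5,6} D(Y)={3,5,6,7}: V {2,3,4,5,6,7}->{2,3,4,5}; U {2,3,5,6}->{2,3,5}; Y {3,5,6,7}->{5,6,7} => REVISION
Constraint 3 (U != Y) on D(U)={2,3,5} D(Y)={5,6,7}: no change => not a revision
Total revisions = 1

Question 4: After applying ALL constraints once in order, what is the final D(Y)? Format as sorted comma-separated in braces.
Constraint 1 (U < Y) on D(U)={2,3,5,6} D(Y)={3,5,6,7}: no change
Constraint 2 (V + U = Y) on D(V)={2,3,4,5,6,7} D(U)={2,3,5,6} D(Y)={3,5,6,7}: V {2,3,4,5,6,7}->{2,3,4,5}; U {2,3,5,6}->{2,3,5}; Y {3,5,6,7}->{5,6,7}
Constraint 3 (U != Y) on D(U)={2,3,5} D(Y)={5,6,7}: no change
So after all 3 constraints: D(Y) = {5,6,7}

Answer: {5,6,7}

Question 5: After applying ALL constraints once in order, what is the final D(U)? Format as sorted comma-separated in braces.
Constraint 1 (U < Y) on D(U)={2,3,5,6} D(Y)={3,5,6,7}: no change
Constraint 2 (V + U = Y) on D(V)={2,3,4,5,6,7} D(U)={2,3,5,6} D(Y)={3,5,6,7}: V {2,3,4,5,6,7}->{2,3,4,5}; U {2,3,5,6}->{2,3,5}; Y {3,5,6,7}->{5,6,7}
Constraint 3 (U != Y) on D(U)={2,3,5} D(Y)={5,6,7}: no change
So after all 3 constraints: D(U) = {2,3,5}

Answer: {2,3,5}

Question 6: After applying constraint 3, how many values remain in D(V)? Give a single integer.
Answer: 4

Derivation:
Constraint 1 (U < Y) on D(U)={2,3,5,6} D(Y)={3,5,6,7}: no change
Constraint 2 (V + U = Y) on D(V)={2,3,4,5,6,7} D(U)={2,3,5,6} D(Y)={3,5,6,7}: V {2,3,4,5,6,7}->{2,3,4,5}; U {2,3,5,6}->{2,3,5}; Y {3,5,6,7}->{5,6,7}
Constraint 3 (U != Y) on D(U)={2,3,5} D(Y)={5,6,7}: no change
So after constraint 3: D(V)={2,3,4,5}, size = 4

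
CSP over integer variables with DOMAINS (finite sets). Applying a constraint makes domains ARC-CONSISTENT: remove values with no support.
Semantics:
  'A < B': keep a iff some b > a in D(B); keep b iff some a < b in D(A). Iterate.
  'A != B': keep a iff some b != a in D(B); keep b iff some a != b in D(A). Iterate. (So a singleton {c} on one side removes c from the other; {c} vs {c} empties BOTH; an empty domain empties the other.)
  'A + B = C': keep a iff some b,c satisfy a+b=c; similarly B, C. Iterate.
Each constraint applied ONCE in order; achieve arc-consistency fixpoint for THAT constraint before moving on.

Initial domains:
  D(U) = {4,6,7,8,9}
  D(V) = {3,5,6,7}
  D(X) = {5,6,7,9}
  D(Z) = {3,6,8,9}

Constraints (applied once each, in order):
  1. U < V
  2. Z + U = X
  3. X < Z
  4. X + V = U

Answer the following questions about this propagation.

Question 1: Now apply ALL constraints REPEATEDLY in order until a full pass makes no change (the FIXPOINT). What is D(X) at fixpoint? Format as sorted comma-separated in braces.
pass 0 (initial): D(X)={5,6,7,9}
pass 1: U {4,6,7,8,9}->{}; V {3,5,6,7}->{}; X {5,6,7,9}->{}; Z {3,6,8,9}->{}
pass 2: no change
Fixpoint after 2 passes: D(X) = {}

Answer: {}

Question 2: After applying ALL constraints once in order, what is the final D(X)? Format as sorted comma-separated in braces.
Constraint 1 (U < V) on D(U)={4,6,7,8,9} D(V)={3,5,6,7}: U {4,6,7,8,9}->{4,6}; V {3,5,6,7}->{5,6,7}
Constraint 2 (Z + U = X) on D(Z)={3,6,8,9} D(U)={4,6} D(X)={5,6,7,9}: Z {3,6,8,9}->{3}; X {5,6,7,9}->{7,9}
Constraint 3 (X < Z) on D(X)={7,9} D(Z)={3}: X {7,9}->{}; Z {3}->{}
Constraint 4 (X + V = U) on D(X)={} D(V)={5,6,7} D(U)={4,6}: V {5,6,7}->{}; U {4,6}->{}
So after all 4 constraints: D(X) = {}

Answer: {}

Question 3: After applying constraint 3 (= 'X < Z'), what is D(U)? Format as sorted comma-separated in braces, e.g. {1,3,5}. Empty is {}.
Answer: {4,6}

Derivation:
Constraint 1 (U < V) on D(U)={4,6,7,8,9} D(V)={3,5,6,7}: U {4,6,7,8,9}->{4,6}; V {3,5,6,7}->{5,6,7}
Constraint 2 (Z + U = X) on D(Z)={3,6,8,9} D(U)={4,6} D(X)={5,6,7,9}: Z {3,6,8,9}->{3}; X {5,6,7,9}->{7,9}
Constraint 3 (X < Z) on D(X)={7,9} D(Z)={3}: X {7,9}->{}; Z {3}->{}
So after constraint 3: D(U) = {4,6}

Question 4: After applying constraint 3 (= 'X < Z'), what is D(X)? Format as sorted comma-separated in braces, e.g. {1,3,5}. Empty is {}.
Answer: {}

Derivation:
Constraint 1 (U < V) on D(U)={4,6,7,8,9} D(V)={3,5,6,7}: U {4,6,7,8,9}->{4,6}; V {3,5,6,7}->{5,6,7}
Constraint 2 (Z + U = X) on D(Z)={3,6,8,9} D(U)={4,6} D(X)={5,6,7,9}: Z {3,6,8,9}->{3}; X {5,6,7,9}->{7,9}
Constraint 3 (X < Z) on D(X)={7,9} D(Z)={3}: X {7,9}->{}; Z {3}->{}
So after constraint 3: D(X) = {}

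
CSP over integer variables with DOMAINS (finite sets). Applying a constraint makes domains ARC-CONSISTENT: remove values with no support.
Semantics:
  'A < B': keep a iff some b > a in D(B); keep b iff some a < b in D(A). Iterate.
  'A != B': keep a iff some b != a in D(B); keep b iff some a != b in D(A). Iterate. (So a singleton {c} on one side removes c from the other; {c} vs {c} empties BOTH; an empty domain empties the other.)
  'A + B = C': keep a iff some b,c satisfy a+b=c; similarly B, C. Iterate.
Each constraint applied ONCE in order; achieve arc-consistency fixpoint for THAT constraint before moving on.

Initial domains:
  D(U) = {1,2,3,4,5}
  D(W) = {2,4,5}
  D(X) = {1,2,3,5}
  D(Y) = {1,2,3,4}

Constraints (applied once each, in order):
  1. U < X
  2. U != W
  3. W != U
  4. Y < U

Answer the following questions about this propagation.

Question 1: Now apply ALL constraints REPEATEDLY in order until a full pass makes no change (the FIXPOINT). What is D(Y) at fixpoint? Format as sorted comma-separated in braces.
Answer: {1,2,3}

Derivation:
pass 0 (initial): D(Y)={1,2,3,4}
pass 1: U {1,2,3,4,5}->{2,3,4}; X {1,2,3,5}->{2,3,5}; Y {1,2,3,4}->{1,2,3}
pass 2: X {2,3,5}->{3,5}
pass 3: no change
Fixpoint after 3 passes: D(Y) = {1,2,3}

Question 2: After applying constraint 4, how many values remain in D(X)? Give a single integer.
Constraint 1 (U < X) on D(U)={1,2,3,4,5} D(X)={1,2,3,5}: U {1,2,3,4,5}->{1,2,3,4}; X {1,2,3,5}->{2,3,5}
Constraint 2 (U != W) on D(U)={1,2,3,4} D(W)={2,4,5}: no change
Constraint 3 (W != U) on D(W)={2,4,5} D(U)={1,2,3,4}: no change
Constraint 4 (Y < U) on D(Y)={1,2,3,4} D(U)={1,2,3,4}: Y {1,2,3,4}->{1,2,3}; U {1,2,3,4}->{2,3,4}
So after constraint 4: D(X)={2,3,5}, size = 3

Answer: 3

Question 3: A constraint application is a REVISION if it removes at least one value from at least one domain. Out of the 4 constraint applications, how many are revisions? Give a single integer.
Answer: 2

Derivation:
Constraint 1 (U < X) on D(U)={1,2,3,4,5} D(X)={1,2,3,5}: U {1,2,3,4,5}->{1,2,3,4}; X {1,2,3,5}->{2,3,5} => REVISION
Constraint 2 (U != W) on D(U)={1,2,3,4} D(W)={2,4,5}: no change => not a revision
Constraint 3 (W != U) on D(W)={2,4,5} D(U)={1,2,3,4}: no change => not a revision
Constraint 4 (Y < U) on D(Y)={1,2,3,4} D(U)={1,2,3,4}: Y {1,2,3,4}->{1,2,3}; U {1,2,3,4}->{2,3,4} => REVISION
Total revisions = 2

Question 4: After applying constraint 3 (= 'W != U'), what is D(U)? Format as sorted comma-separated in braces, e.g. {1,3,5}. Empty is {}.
Constraint 1 (U < X) on D(U)={1,2,3,4,5} D(X)={1,2,3,5}: U {1,2,3,4,5}->{1,2,3,4}; X {1,2,3,5}->{2,3,5}
Constraint 2 (U != W) on D(U)={1,2,3,4} D(W)={2,4,5}: no change
Constraint 3 (W != U) on D(W)={2,4,5} D(U)={1,2,3,4}: no change
So after constraint 3: D(U) = {1,2,3,4}

Answer: {1,2,3,4}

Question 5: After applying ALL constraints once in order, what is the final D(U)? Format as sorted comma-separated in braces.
Constraint 1 (U < X) on D(U)={1,2,3,4,5} D(X)={1,2,3,5}: U {1,2,3,4,5}->{1,2,3,4}; X {1,2,3,5}->{2,3,5}
Constraint 2 (U != W) on D(U)={1,2,3,4} D(W)={2,4,5}: no change
Constraint 3 (W != U) on D(W)={2,4,5} D(U)={1,2,3,4}: no change
Constraint 4 (Y < U) on D(Y)={1,2,3,4} D(U)={1,2,3,4}: Y {1,2,3,4}->{1,2,3}; U {1,2,3,4}->{2,3,4}
So after all 4 constraints: D(U) = {2,3,4}

Answer: {2,3,4}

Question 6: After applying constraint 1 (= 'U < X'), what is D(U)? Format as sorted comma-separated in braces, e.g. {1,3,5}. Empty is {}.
Answer: {1,2,3,4}

Derivation:
Constraint 1 (U < X) on D(U)={1,2,3,4,5} D(X)={1,2,3,5}: U {1,2,3,4,5}->{1,2,3,4}; X {1,2,3,5}->{2,3,5}
So after constraint 1: D(U) = {1,2,3,4}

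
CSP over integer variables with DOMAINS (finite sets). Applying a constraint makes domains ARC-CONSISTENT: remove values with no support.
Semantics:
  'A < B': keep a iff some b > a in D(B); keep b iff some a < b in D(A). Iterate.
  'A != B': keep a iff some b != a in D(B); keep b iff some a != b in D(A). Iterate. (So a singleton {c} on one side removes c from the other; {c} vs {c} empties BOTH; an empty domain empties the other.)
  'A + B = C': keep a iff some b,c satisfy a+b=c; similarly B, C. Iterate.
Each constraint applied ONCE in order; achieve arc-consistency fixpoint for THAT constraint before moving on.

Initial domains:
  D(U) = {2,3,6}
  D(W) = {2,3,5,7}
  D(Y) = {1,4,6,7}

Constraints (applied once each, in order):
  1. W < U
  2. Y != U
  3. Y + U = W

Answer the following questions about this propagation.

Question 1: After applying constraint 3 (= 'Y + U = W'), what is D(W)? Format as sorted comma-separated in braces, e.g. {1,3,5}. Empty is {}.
Constraint 1 (W < U) on D(W)={2,3,5,7} D(U)={2,3,6}: W {2,3,5,7}->{2,3,5}; U {2,3,6}->{3,6}
Constraint 2 (Y != U) on D(Y)={1,4,6,7} D(U)={3,6}: no change
Constraint 3 (Y + U = W) on D(Y)={1,4,6,7} D(U)={3,6} D(W)={2,3,5}: Y {1,4,6,7}->{}; U {3,6}->{}; W {2,3,5}->{}
So after constraint 3: D(W) = {}

Answer: {}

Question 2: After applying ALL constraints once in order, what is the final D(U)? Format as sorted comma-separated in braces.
Constraint 1 (W < U) on D(W)={2,3,5,7} D(U)={2,3,6}: W {2,3,5,7}->{2,3,5}; U {2,3,6}->{3,6}
Constraint 2 (Y != U) on D(Y)={1,4,6,7} D(U)={3,6}: no change
Constraint 3 (Y + U = W) on D(Y)={1,4,6,7} D(U)={3,6} D(W)={2,3,5}: Y {1,4,6,7}->{}; U {3,6}->{}; W {2,3,5}->{}
So after all 3 constraints: D(U) = {}

Answer: {}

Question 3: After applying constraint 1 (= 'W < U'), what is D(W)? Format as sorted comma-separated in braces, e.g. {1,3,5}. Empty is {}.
Answer: {2,3,5}

Derivation:
Constraint 1 (W < U) on D(W)={2,3,5,7} D(U)={2,3,6}: W {2,3,5,7}->{2,3,5}; U {2,3,6}->{3,6}
So after constraint 1: D(W) = {2,3,5}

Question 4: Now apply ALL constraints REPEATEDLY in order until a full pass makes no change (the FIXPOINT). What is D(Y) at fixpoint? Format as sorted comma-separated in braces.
pass 0 (initial): D(Y)={1,4,6,7}
pass 1: U {2,3,6}->{}; W {2,3,5,7}->{}; Y {1,4,6,7}->{}
pass 2: no change
Fixpoint after 2 passes: D(Y) = {}

Answer: {}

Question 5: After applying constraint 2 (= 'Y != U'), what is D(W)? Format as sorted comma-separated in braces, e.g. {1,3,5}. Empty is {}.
Answer: {2,3,5}

Derivation:
Constraint 1 (W < U) on D(W)={2,3,5,7} D(U)={2,3,6}: W {2,3,5,7}->{2,3,5}; U {2,3,6}->{3,6}
Constraint 2 (Y != U) on D(Y)={1,4,6,7} D(U)={3,6}: no change
So after constraint 2: D(W) = {2,3,5}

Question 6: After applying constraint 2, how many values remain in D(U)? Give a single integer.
Constraint 1 (W < U) on D(W)={2,3,5,7} D(U)={2,3,6}: W {2,3,5,7}->{2,3,5}; U {2,3,6}->{3,6}
Constraint 2 (Y != U) on D(Y)={1,4,6,7} D(U)={3,6}: no change
So after constraint 2: D(U)={3,6}, size = 2

Answer: 2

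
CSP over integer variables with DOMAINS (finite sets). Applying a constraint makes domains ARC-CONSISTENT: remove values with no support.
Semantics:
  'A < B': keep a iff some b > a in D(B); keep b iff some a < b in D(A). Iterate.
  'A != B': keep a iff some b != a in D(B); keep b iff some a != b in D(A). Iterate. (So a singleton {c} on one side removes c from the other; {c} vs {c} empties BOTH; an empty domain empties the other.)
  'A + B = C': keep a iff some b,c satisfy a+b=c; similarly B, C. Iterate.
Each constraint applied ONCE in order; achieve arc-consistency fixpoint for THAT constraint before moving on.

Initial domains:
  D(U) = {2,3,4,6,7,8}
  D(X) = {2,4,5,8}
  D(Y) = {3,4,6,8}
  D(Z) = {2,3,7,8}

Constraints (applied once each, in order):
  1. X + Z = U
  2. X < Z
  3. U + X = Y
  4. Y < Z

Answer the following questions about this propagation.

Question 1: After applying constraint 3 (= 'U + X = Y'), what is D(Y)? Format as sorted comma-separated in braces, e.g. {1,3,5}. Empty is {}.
Answer: {6,8}

Derivation:
Constraint 1 (X + Z = U) on D(X)={2,4,5,8} D(Z)={2,3,7,8} D(U)={2,3,4,6,7,8}: X {2,4,5,8}->{2,4,5}; Z {2,3,7,8}->{2,3}; U {2,3,4,6,7,8}->{4,6,7,8}
Constraint 2 (X < Z) on D(X)={2,4,5} D(Z)={2,3}: X {2,4,5}->{2}; Z {2,3}->{3}
Constraint 3 (U + X = Y) on D(U)={4,6,7,8} D(X)={2} D(Y)={3,4,6,8}: U {4,6,7,8}->{4,6}; Y {3,4,6,8}->{6,8}
So after constraint 3: D(Y) = {6,8}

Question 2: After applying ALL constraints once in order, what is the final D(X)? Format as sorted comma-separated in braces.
Constraint 1 (X + Z = U) on D(X)={2,4,5,8} D(Z)={2,3,7,8} D(U)={2,3,4,6,7,8}: X {2,4,5,8}->{2,4,5}; Z {2,3,7,8}->{2,3}; U {2,3,4,6,7,8}->{4,6,7,8}
Constraint 2 (X < Z) on D(X)={2,4,5} D(Z)={2,3}: X {2,4,5}->{2}; Z {2,3}->{3}
Constraint 3 (U + X = Y) on D(U)={4,6,7,8} D(X)={2} D(Y)={3,4,6,8}: U {4,6,7,8}->{4,6}; Y {3,4,6,8}->{6,8}
Constraint 4 (Y < Z) on D(Y)={6,8} D(Z)={3}: Y {6,8}->{}; Z {3}->{}
So after all 4 constraints: D(X) = {2}

Answer: {2}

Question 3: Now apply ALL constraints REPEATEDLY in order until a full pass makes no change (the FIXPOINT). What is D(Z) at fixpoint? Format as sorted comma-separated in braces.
pass 0 (initial): D(Z)={2,3,7,8}
pass 1: U {2,3,4,6,7,8}->{4,6}; X {2,4,5,8}->{2}; Y {3,4,6,8}->{}; Z {2,3,7,8}->{}
pass 2: U {4,6}->{}; X {2}->{}
pass 3: no change
Fixpoint after 3 passes: D(Z) = {}

Answer: {}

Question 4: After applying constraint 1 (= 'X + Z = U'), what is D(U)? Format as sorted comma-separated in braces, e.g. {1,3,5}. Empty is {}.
Answer: {4,6,7,8}

Derivation:
Constraint 1 (X + Z = U) on D(X)={2,4,5,8} D(Z)={2,3,7,8} D(U)={2,3,4,6,7,8}: X {2,4,5,8}->{2,4,5}; Z {2,3,7,8}->{2,3}; U {2,3,4,6,7,8}->{4,6,7,8}
So after constraint 1: D(U) = {4,6,7,8}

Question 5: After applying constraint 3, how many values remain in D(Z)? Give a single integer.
Answer: 1

Derivation:
Constraint 1 (X + Z = U) on D(X)={2,4,5,8} D(Z)={2,3,7,8} D(U)={2,3,4,6,7,8}: X {2,4,5,8}->{2,4,5}; Z {2,3,7,8}->{2,3}; U {2,3,4,6,7,8}->{4,6,7,8}
Constraint 2 (X < Z) on D(X)={2,4,5} D(Z)={2,3}: X {2,4,5}->{2}; Z {2,3}->{3}
Constraint 3 (U + X = Y) on D(U)={4,6,7,8} D(X)={2} D(Y)={3,4,6,8}: U {4,6,7,8}->{4,6}; Y {3,4,6,8}->{6,8}
So after constraint 3: D(Z)={3}, size = 1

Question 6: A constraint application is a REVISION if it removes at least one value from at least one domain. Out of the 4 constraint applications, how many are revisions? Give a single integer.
Answer: 4

Derivation:
Constraint 1 (X + Z = U) on D(X)={2,4,5,8} D(Z)={2,3,7,8} D(U)={2,3,4,6,7,8}: X {2,4,5,8}->{2,4,5}; Z {2,3,7,8}->{2,3}; U {2,3,4,6,7,8}->{4,6,7,8} => REVISION
Constraint 2 (X < Z) on D(X)={2,4,5} D(Z)={2,3}: X {2,4,5}->{2}; Z {2,3}->{3} => REVISION
Constraint 3 (U + X = Y) on D(U)={4,6,7,8} D(X)={2} D(Y)={3,4,6,8}: U {4,6,7,8}->{4,6}; Y {3,4,6,8}->{6,8} => REVISION
Constraint 4 (Y < Z) on D(Y)={6,8} D(Z)={3}: Y {6,8}->{}; Z {3}->{} => REVISION
Total revisions = 4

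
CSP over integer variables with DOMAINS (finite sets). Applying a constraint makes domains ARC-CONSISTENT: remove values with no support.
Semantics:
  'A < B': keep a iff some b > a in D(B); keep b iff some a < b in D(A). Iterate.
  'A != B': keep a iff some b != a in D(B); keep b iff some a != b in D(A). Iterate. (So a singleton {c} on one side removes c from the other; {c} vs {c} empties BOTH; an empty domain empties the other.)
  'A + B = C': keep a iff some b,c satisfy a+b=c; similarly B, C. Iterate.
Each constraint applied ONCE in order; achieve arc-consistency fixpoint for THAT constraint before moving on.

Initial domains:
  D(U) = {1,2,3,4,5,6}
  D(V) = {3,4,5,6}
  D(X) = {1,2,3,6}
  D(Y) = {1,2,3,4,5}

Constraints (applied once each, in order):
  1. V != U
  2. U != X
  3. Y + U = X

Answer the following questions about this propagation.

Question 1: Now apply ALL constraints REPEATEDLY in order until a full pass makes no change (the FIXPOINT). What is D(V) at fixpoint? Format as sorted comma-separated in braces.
Answer: {3,4,5,6}

Derivation:
pass 0 (initial): D(V)={3,4,5,6}
pass 1: U {1,2,3,4,5,6}->{1,2,3,4,5}; X {1,2,3,6}->{2,3,6}
pass 2: no change
Fixpoint after 2 passes: D(V) = {3,4,5,6}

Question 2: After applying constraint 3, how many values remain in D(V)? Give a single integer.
Answer: 4

Derivation:
Constraint 1 (V != U) on D(V)={3,4,5,6} D(U)={1,2,3,4,5,6}: no change
Constraint 2 (U != X) on D(U)={1,2,3,4,5,6} D(X)={1,2,3,6}: no change
Constraint 3 (Y + U = X) on D(Y)={1,2,3,4,5} D(U)={1,2,3,4,5,6} D(X)={1,2,3,6}: U {1,2,3,4,5,6}->{1,2,3,4,5}; X {1,2,3,6}->{2,3,6}
So after constraint 3: D(V)={3,4,5,6}, size = 4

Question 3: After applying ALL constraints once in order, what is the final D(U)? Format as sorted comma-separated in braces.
Constraint 1 (V != U) on D(V)={3,4,5,6} D(U)={1,2,3,4,5,6}: no change
Constraint 2 (U != X) on D(U)={1,2,3,4,5,6} D(X)={1,2,3,6}: no change
Constraint 3 (Y + U = X) on D(Y)={1,2,3,4,5} D(U)={1,2,3,4,5,6} D(X)={1,2,3,6}: U {1,2,3,4,5,6}->{1,2,3,4,5}; X {1,2,3,6}->{2,3,6}
So after all 3 constraints: D(U) = {1,2,3,4,5}

Answer: {1,2,3,4,5}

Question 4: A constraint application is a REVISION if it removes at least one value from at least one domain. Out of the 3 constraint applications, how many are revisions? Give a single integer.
Answer: 1

Derivation:
Constraint 1 (V != U) on D(V)={3,4,5,6} D(U)={1,2,3,4,5,6}: no change => not a revision
Constraint 2 (U != X) on D(U)={1,2,3,4,5,6} D(X)={1,2,3,6}: no change => not a revision
Constraint 3 (Y + U = X) on D(Y)={1,2,3,4,5} D(U)={1,2,3,4,5,6} D(X)={1,2,3,6}: U {1,2,3,4,5,6}->{1,2,3,4,5}; X {1,2,3,6}->{2,3,6} => REVISION
Total revisions = 1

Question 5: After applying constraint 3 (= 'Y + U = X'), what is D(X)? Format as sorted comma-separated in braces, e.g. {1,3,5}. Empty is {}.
Answer: {2,3,6}

Derivation:
Constraint 1 (V != U) on D(V)={3,4,5,6} D(U)={1,2,3,4,5,6}: no change
Constraint 2 (U != X) on D(U)={1,2,3,4,5,6} D(X)={1,2,3,6}: no change
Constraint 3 (Y + U = X) on D(Y)={1,2,3,4,5} D(U)={1,2,3,4,5,6} D(X)={1,2,3,6}: U {1,2,3,4,5,6}->{1,2,3,4,5}; X {1,2,3,6}->{2,3,6}
So after constraint 3: D(X) = {2,3,6}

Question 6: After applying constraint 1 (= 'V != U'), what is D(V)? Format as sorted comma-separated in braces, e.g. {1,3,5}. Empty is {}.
Constraint 1 (V != U) on D(V)={3,4,5,6} D(U)={1,2,3,4,5,6}: no change
So after constraint 1: D(V) = {3,4,5,6}

Answer: {3,4,5,6}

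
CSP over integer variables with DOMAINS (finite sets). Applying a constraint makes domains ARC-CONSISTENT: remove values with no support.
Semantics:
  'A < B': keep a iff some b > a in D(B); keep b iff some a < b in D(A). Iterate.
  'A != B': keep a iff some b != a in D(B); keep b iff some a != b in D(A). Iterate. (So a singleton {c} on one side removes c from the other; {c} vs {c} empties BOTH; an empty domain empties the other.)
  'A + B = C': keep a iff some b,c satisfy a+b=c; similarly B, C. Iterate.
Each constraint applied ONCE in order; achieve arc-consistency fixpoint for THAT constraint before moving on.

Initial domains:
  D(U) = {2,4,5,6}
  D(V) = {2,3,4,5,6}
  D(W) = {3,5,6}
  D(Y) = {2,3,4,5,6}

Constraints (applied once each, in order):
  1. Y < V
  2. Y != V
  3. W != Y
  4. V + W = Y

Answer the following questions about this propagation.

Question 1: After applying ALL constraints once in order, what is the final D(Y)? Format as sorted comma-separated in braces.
Answer: {}

Derivation:
Constraint 1 (Y < V) on D(Y)={2,3,4,5,6} D(V)={2,3,4,5,6}: Y {2,3,4,5,6}->{2,3,4,5}; V {2,3,4,5,6}->{3,4,5,6}
Constraint 2 (Y != V) on D(Y)={2,3,4,5} D(V)={3,4,5,6}: no change
Constraint 3 (W != Y) on D(W)={3,5,6} D(Y)={2,3,4,5}: no change
Constraint 4 (V + W = Y) on D(V)={3,4,5,6} D(W)={3,5,6} D(Y)={2,3,4,5}: V {3,4,5,6}->{}; W {3,5,6}->{}; Y {2,3,4,5}->{}
So after all 4 constraints: D(Y) = {}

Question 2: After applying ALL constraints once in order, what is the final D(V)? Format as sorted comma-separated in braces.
Answer: {}

Derivation:
Constraint 1 (Y < V) on D(Y)={2,3,4,5,6} D(V)={2,3,4,5,6}: Y {2,3,4,5,6}->{2,3,4,5}; V {2,3,4,5,6}->{3,4,5,6}
Constraint 2 (Y != V) on D(Y)={2,3,4,5} D(V)={3,4,5,6}: no change
Constraint 3 (W != Y) on D(W)={3,5,6} D(Y)={2,3,4,5}: no change
Constraint 4 (V + W = Y) on D(V)={3,4,5,6} D(W)={3,5,6} D(Y)={2,3,4,5}: V {3,4,5,6}->{}; W {3,5,6}->{}; Y {2,3,4,5}->{}
So after all 4 constraints: D(V) = {}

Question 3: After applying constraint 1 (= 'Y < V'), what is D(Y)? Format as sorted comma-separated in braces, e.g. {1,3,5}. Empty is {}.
Constraint 1 (Y < V) on D(Y)={2,3,4,5,6} D(V)={2,3,4,5,6}: Y {2,3,4,5,6}->{2,3,4,5}; V {2,3,4,5,6}->{3,4,5,6}
So after constraint 1: D(Y) = {2,3,4,5}

Answer: {2,3,4,5}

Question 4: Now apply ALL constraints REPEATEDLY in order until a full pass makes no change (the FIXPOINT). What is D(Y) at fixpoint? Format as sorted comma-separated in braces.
pass 0 (initial): D(Y)={2,3,4,5,6}
pass 1: V {2,3,4,5,6}->{}; W {3,5,6}->{}; Y {2,3,4,5,6}->{}
pass 2: no change
Fixpoint after 2 passes: D(Y) = {}

Answer: {}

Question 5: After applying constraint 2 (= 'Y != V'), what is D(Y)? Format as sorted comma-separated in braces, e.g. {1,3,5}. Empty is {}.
Constraint 1 (Y < V) on D(Y)={2,3,4,5,6} D(V)={2,3,4,5,6}: Y {2,3,4,5,6}->{2,3,4,5}; V {2,3,4,5,6}->{3,4,5,6}
Constraint 2 (Y != V) on D(Y)={2,3,4,5} D(V)={3,4,5,6}: no change
So after constraint 2: D(Y) = {2,3,4,5}

Answer: {2,3,4,5}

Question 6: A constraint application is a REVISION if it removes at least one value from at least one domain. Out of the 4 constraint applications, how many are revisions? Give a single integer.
Answer: 2

Derivation:
Constraint 1 (Y < V) on D(Y)={2,3,4,5,6} D(V)={2,3,4,5,6}: Y {2,3,4,5,6}->{2,3,4,5}; V {2,3,4,5,6}->{3,4,5,6} => REVISION
Constraint 2 (Y != V) on D(Y)={2,3,4,5} D(V)={3,4,5,6}: no change => not a revision
Constraint 3 (W != Y) on D(W)={3,5,6} D(Y)={2,3,4,5}: no change => not a revision
Constraint 4 (V + W = Y) on D(V)={3,4,5,6} D(W)={3,5,6} D(Y)={2,3,4,5}: V {3,4,5,6}->{}; W {3,5,6}->{}; Y {2,3,4,5}->{} => REVISION
Total revisions = 2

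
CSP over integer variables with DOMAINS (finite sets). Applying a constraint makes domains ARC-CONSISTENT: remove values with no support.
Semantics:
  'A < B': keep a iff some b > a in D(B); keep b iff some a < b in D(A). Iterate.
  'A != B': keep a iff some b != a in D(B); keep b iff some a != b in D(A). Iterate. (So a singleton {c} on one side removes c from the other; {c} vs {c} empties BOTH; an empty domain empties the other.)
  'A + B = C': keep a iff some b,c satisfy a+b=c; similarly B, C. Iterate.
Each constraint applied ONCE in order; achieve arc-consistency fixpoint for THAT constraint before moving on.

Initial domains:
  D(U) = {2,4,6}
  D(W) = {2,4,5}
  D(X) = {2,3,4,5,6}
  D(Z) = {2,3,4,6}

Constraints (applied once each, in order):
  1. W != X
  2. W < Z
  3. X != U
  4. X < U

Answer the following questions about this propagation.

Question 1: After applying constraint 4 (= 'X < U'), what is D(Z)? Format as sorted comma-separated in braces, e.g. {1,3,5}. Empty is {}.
Answer: {3,4,6}

Derivation:
Constraint 1 (W != X) on D(W)={2,4,5} D(X)={2,3,4,5,6}: no change
Constraint 2 (W < Z) on D(W)={2,4,5} D(Z)={2,3,4,6}: Z {2,3,4,6}->{3,4,6}
Constraint 3 (X != U) on D(X)={2,3,4,5,6} D(U)={2,4,6}: no change
Constraint 4 (X < U) on D(X)={2,3,4,5,6} D(U)={2,4,6}: X {2,3,4,5,6}->{2,3,4,5}; U {2,4,6}->{4,6}
So after constraint 4: D(Z) = {3,4,6}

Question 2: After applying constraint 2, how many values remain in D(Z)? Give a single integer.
Constraint 1 (W != X) on D(W)={2,4,5} D(X)={2,3,4,5,6}: no change
Constraint 2 (W < Z) on D(W)={2,4,5} D(Z)={2,3,4,6}: Z {2,3,4,6}->{3,4,6}
So after constraint 2: D(Z)={3,4,6}, size = 3

Answer: 3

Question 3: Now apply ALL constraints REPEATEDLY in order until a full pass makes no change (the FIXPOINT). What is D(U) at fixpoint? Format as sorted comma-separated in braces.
pass 0 (initial): D(U)={2,4,6}
pass 1: U {2,4,6}->{4,6}; X {2,3,4,5,6}->{2,3,4,5}; Z {2,3,4,6}->{3,4,6}
pass 2: no change
Fixpoint after 2 passes: D(U) = {4,6}

Answer: {4,6}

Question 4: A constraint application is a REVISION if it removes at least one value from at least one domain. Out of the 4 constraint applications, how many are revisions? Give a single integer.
Answer: 2

Derivation:
Constraint 1 (W != X) on D(W)={2,4,5} D(X)={2,3,4,5,6}: no change => not a revision
Constraint 2 (W < Z) on D(W)={2,4,5} D(Z)={2,3,4,6}: Z {2,3,4,6}->{3,4,6} => REVISION
Constraint 3 (X != U) on D(X)={2,3,4,5,6} D(U)={2,4,6}: no change => not a revision
Constraint 4 (X < U) on D(X)={2,3,4,5,6} D(U)={2,4,6}: X {2,3,4,5,6}->{2,3,4,5}; U {2,4,6}->{4,6} => REVISION
Total revisions = 2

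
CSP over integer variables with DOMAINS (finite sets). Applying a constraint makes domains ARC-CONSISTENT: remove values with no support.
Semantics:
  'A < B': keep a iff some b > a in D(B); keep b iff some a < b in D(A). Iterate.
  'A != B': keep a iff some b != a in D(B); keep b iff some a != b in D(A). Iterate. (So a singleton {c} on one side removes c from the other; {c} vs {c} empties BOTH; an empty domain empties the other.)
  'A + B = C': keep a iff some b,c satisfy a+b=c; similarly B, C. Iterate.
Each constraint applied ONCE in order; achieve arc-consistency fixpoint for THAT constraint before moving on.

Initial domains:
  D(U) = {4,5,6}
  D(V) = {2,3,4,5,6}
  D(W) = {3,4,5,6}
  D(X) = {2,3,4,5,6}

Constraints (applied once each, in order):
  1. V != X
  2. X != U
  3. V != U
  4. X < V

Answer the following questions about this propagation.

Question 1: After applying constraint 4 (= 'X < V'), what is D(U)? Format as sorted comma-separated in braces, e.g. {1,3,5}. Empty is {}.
Constraint 1 (V != X) on D(V)={2,3,4,5,6} D(X)={2,3,4,5,6}: no change
Constraint 2 (X != U) on D(X)={2,3,4,5,6} D(U)={4,5,6}: no change
Constraint 3 (V != U) on D(V)={2,3,4,5,6} D(U)={4,5,6}: no change
Constraint 4 (X < V) on D(X)={2,3,4,5,6} D(V)={2,3,4,5,6}: X {2,3,4,5,6}->{2,3,4,5}; V {2,3,4,5,6}->{3,4,5,6}
So after constraint 4: D(U) = {4,5,6}

Answer: {4,5,6}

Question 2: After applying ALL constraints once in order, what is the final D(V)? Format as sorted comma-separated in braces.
Constraint 1 (V != X) on D(V)={2,3,4,5,6} D(X)={2,3,4,5,6}: no change
Constraint 2 (X != U) on D(X)={2,3,4,5,6} D(U)={4,5,6}: no change
Constraint 3 (V != U) on D(V)={2,3,4,5,6} D(U)={4,5,6}: no change
Constraint 4 (X < V) on D(X)={2,3,4,5,6} D(V)={2,3,4,5,6}: X {2,3,4,5,6}->{2,3,4,5}; V {2,3,4,5,6}->{3,4,5,6}
So after all 4 constraints: D(V) = {3,4,5,6}

Answer: {3,4,5,6}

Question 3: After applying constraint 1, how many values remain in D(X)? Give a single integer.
Answer: 5

Derivation:
Constraint 1 (V != X) on D(V)={2,3,4,5,6} D(X)={2,3,4,5,6}: no change
So after constraint 1: D(X)={2,3,4,5,6}, size = 5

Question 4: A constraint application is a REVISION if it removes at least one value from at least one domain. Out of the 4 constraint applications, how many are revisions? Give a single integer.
Constraint 1 (V != X) on D(V)={2,3,4,5,6} D(X)={2,3,4,5,6}: no change => not a revision
Constraint 2 (X != U) on D(X)={2,3,4,5,6} D(U)={4,5,6}: no change => not a revision
Constraint 3 (V != U) on D(V)={2,3,4,5,6} D(U)={4,5,6}: no change => not a revision
Constraint 4 (X < V) on D(X)={2,3,4,5,6} D(V)={2,3,4,5,6}: X {2,3,4,5,6}->{2,3,4,5}; V {2,3,4,5,6}->{3,4,5,6} => REVISION
Total revisions = 1

Answer: 1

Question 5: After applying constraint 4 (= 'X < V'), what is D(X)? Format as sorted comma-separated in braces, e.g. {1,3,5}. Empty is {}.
Answer: {2,3,4,5}

Derivation:
Constraint 1 (V != X) on D(V)={2,3,4,5,6} D(X)={2,3,4,5,6}: no change
Constraint 2 (X != U) on D(X)={2,3,4,5,6} D(U)={4,5,6}: no change
Constraint 3 (V != U) on D(V)={2,3,4,5,6} D(U)={4,5,6}: no change
Constraint 4 (X < V) on D(X)={2,3,4,5,6} D(V)={2,3,4,5,6}: X {2,3,4,5,6}->{2,3,4,5}; V {2,3,4,5,6}->{3,4,5,6}
So after constraint 4: D(X) = {2,3,4,5}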